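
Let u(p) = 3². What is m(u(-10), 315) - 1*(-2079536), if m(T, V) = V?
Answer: 2079851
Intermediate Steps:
u(p) = 9
m(u(-10), 315) - 1*(-2079536) = 315 - 1*(-2079536) = 315 + 2079536 = 2079851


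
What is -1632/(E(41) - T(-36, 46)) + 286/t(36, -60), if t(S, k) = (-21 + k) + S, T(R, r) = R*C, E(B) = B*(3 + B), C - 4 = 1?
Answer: -20027/2790 ≈ -7.1781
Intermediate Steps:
C = 5 (C = 4 + 1 = 5)
T(R, r) = 5*R (T(R, r) = R*5 = 5*R)
t(S, k) = -21 + S + k
-1632/(E(41) - T(-36, 46)) + 286/t(36, -60) = -1632/(41*(3 + 41) - 5*(-36)) + 286/(-21 + 36 - 60) = -1632/(41*44 - 1*(-180)) + 286/(-45) = -1632/(1804 + 180) + 286*(-1/45) = -1632/1984 - 286/45 = -1632*1/1984 - 286/45 = -51/62 - 286/45 = -20027/2790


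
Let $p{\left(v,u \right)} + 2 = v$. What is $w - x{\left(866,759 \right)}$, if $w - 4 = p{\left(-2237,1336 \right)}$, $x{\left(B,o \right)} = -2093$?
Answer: $-142$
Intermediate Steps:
$p{\left(v,u \right)} = -2 + v$
$w = -2235$ ($w = 4 - 2239 = -2235$)
$w - x{\left(866,759 \right)} = -2235 - -2093 = -2235 + 2093 = -142$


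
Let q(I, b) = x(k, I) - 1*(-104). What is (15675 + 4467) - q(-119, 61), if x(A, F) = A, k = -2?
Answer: 20040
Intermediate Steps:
q(I, b) = 102 (q(I, b) = -2 - 1*(-104) = -2 + 104 = 102)
(15675 + 4467) - q(-119, 61) = (15675 + 4467) - 1*102 = 20142 - 102 = 20040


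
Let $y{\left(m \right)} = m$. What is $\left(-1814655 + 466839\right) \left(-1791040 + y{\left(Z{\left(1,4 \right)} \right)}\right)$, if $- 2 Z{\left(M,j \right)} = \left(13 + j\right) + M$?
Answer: $2414004498984$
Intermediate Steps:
$Z{\left(M,j \right)} = - \frac{13}{2} - \frac{M}{2} - \frac{j}{2}$ ($Z{\left(M,j \right)} = - \frac{\left(13 + j\right) + M}{2} = - \frac{13 + M + j}{2} = - \frac{13}{2} - \frac{M}{2} - \frac{j}{2}$)
$\left(-1814655 + 466839\right) \left(-1791040 + y{\left(Z{\left(1,4 \right)} \right)}\right) = \left(-1814655 + 466839\right) \left(-1791040 - 9\right) = - 1347816 \left(-1791040 - 9\right) = \left(-1347816\right) \left(-1791049\right) = 2414004498984$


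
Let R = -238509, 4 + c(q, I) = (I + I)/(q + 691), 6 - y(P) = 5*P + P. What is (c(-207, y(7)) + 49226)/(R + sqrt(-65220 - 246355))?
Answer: -355130599149/1720827353344 - 7444805*I*sqrt(103)/156438850304 ≈ -0.20637 - 0.00048298*I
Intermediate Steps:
y(P) = 6 - 6*P (y(P) = 6 - (5*P + P) = 6 - 6*P)
c(q, I) = -4 + 2*I/(691 + q) (c(q, I) = -4 + (I + I)/(q + 691) = -4 + (2*I)/(691 + q) = -4 + 2*I/(691 + q))
(c(-207, y(7)) + 49226)/(R + sqrt(-65220 - 246355)) = (2*(-1382 + (6 - 6*7) - 2*(-207))/(691 - 207) + 49226)/(-238509 + sqrt(-65220 - 246355)) = (2*(-1382 + (6 - 42) + 414)/484 + 49226)/(-238509 + sqrt(-311575)) = (2*(1/484)*(-1382 - 36 + 414) + 49226)/(-238509 + 55*I*sqrt(103)) = (2*(1/484)*(-1004) + 49226)/(-238509 + 55*I*sqrt(103)) = (-502/121 + 49226)/(-238509 + 55*I*sqrt(103)) = 5955844/(121*(-238509 + 55*I*sqrt(103)))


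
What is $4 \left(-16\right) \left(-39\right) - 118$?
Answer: $2378$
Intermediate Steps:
$4 \left(-16\right) \left(-39\right) - 118 = \left(-64\right) \left(-39\right) - 118 = 2496 - 118 = 2378$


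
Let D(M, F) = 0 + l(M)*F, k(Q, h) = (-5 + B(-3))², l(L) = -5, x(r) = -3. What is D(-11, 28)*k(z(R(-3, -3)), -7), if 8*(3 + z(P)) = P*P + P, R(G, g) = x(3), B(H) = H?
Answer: -8960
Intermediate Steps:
R(G, g) = -3
z(P) = -3 + P/8 + P²/8 (z(P) = -3 + (P*P + P)/8 = -3 + (P² + P)/8 = -3 + (P + P²)/8 = -3 + (P/8 + P²/8) = -3 + P/8 + P²/8)
k(Q, h) = 64 (k(Q, h) = (-5 - 3)² = (-8)² = 64)
D(M, F) = -5*F (D(M, F) = 0 - 5*F = -5*F)
D(-11, 28)*k(z(R(-3, -3)), -7) = -5*28*64 = -140*64 = -8960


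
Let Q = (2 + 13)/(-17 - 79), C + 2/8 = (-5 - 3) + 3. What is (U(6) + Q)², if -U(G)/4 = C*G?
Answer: 16216729/1024 ≈ 15837.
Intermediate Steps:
C = -21/4 (C = -¼ + ((-5 - 3) + 3) = -¼ + (-8 + 3) = -¼ - 5 = -21/4 ≈ -5.2500)
U(G) = 21*G (U(G) = -(-21)*G = 21*G)
Q = -5/32 (Q = 15/(-96) = 15*(-1/96) = -5/32 ≈ -0.15625)
(U(6) + Q)² = (21*6 - 5/32)² = (126 - 5/32)² = (4027/32)² = 16216729/1024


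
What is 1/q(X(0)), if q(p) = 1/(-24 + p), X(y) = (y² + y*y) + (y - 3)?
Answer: -27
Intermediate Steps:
X(y) = -3 + y + 2*y² (X(y) = (y² + y²) + (-3 + y) = 2*y² + (-3 + y) = -3 + y + 2*y²)
1/q(X(0)) = 1/(1/(-24 + (-3 + 0 + 2*0²))) = 1/(1/(-24 + (-3 + 0 + 2*0))) = 1/(1/(-24 + (-3 + 0 + 0))) = 1/(1/(-24 - 3)) = 1/(1/(-27)) = 1/(-1/27) = -27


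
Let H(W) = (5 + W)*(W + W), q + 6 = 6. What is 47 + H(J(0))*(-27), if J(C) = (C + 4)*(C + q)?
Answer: 47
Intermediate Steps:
q = 0 (q = -6 + 6 = 0)
J(C) = C*(4 + C) (J(C) = (C + 4)*(C + 0) = (4 + C)*C = C*(4 + C))
H(W) = 2*W*(5 + W) (H(W) = (5 + W)*(2*W) = 2*W*(5 + W))
47 + H(J(0))*(-27) = 47 + (2*(0*(4 + 0))*(5 + 0*(4 + 0)))*(-27) = 47 + (2*(0*4)*(5 + 0*4))*(-27) = 47 + (2*0*(5 + 0))*(-27) = 47 + (2*0*5)*(-27) = 47 + 0*(-27) = 47 + 0 = 47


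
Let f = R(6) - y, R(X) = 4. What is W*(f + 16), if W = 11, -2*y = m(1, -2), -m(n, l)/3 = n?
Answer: 407/2 ≈ 203.50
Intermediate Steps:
m(n, l) = -3*n
y = 3/2 (y = -(-3)/2 = -½*(-3) = 3/2 ≈ 1.5000)
f = 5/2 (f = 4 - 1*3/2 = 4 - 3/2 = 5/2 ≈ 2.5000)
W*(f + 16) = 11*(5/2 + 16) = 11*(37/2) = 407/2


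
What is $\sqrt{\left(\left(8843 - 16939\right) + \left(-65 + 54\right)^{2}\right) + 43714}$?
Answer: $57 \sqrt{11} \approx 189.05$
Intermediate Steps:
$\sqrt{\left(\left(8843 - 16939\right) + \left(-65 + 54\right)^{2}\right) + 43714} = \sqrt{\left(-8096 + \left(-11\right)^{2}\right) + 43714} = \sqrt{\left(-8096 + 121\right) + 43714} = \sqrt{-7975 + 43714} = \sqrt{35739} = 57 \sqrt{11}$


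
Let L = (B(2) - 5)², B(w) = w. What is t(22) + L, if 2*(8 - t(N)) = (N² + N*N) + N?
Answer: -478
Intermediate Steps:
t(N) = 8 - N² - N/2 (t(N) = 8 - ((N² + N*N) + N)/2 = 8 - ((N² + N²) + N)/2 = 8 - (2*N² + N)/2 = 8 - (N + 2*N²)/2 = 8 + (-N² - N/2) = 8 - N² - N/2)
L = 9 (L = (2 - 5)² = (-3)² = 9)
t(22) + L = (8 - 1*22² - ½*22) + 9 = (8 - 1*484 - 11) + 9 = (8 - 484 - 11) + 9 = -487 + 9 = -478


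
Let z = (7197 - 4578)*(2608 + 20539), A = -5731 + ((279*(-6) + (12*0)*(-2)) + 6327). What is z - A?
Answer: 60623071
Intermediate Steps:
A = -1078 (A = -5731 + ((-1674 + 0*(-2)) + 6327) = -5731 + ((-1674 + 0) + 6327) = -5731 + (-1674 + 6327) = -5731 + 4653 = -1078)
z = 60621993 (z = 2619*23147 = 60621993)
z - A = 60621993 - 1*(-1078) = 60621993 + 1078 = 60623071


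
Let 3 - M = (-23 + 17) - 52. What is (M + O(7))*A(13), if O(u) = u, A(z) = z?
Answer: 884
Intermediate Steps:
M = 61 (M = 3 - ((-23 + 17) - 52) = 3 - (-6 - 52) = 3 - 1*(-58) = 3 + 58 = 61)
(M + O(7))*A(13) = (61 + 7)*13 = 68*13 = 884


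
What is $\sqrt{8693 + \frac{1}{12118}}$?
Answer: $\frac{5 \sqrt{51061265178}}{12118} \approx 93.236$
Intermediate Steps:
$\sqrt{8693 + \frac{1}{12118}} = \sqrt{\frac{105341775}{12118}} = \frac{5 \sqrt{51061265178}}{12118}$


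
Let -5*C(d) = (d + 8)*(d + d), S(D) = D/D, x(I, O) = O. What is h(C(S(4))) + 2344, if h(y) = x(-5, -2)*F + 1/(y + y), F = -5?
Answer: 84739/36 ≈ 2353.9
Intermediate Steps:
S(D) = 1
C(d) = -2*d*(8 + d)/5 (C(d) = -(d + 8)*(d + d)/5 = -(8 + d)*2*d/5 = -2*d*(8 + d)/5)
h(y) = 10 + 1/(2*y) (h(y) = -2*(-5) + 1/(y + y) = 10 + 1/(2*y))
h(C(S(4))) + 2344 = (10 + 1/(2*((-⅖*1*(8 + 1))))) + 2344 = (10 + 1/(2*((-⅖*1*9)))) + 2344 = (10 + 1/(2*(-18/5))) + 2344 = (10 + (½)*(-5/18)) + 2344 = (10 - 5/36) + 2344 = 355/36 + 2344 = 84739/36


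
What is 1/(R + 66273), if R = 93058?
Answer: 1/159331 ≈ 6.2762e-6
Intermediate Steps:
1/(R + 66273) = 1/(93058 + 66273) = 1/159331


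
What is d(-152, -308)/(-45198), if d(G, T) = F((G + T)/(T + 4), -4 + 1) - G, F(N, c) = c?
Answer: -149/45198 ≈ -0.0032966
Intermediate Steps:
d(G, T) = -3 - G (d(G, T) = (-4 + 1) - G = -3 - G)
d(-152, -308)/(-45198) = (-3 - 1*(-152))/(-45198) = (-3 + 152)*(-1/45198) = 149*(-1/45198) = -149/45198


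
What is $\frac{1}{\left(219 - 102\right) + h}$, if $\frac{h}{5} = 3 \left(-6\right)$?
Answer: $\frac{1}{27} \approx 0.037037$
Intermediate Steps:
$h = -90$ ($h = 5 \cdot 3 \left(-6\right) = 5 \left(-18\right) = -90$)
$\frac{1}{\left(219 - 102\right) + h} = \frac{1}{\left(219 - 102\right) - 90} = \frac{1}{117 - 90} = \frac{1}{27}$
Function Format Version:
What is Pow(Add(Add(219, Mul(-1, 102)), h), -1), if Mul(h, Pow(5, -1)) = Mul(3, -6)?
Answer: Rational(1, 27) ≈ 0.037037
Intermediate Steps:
h = -90 (h = Mul(5, Mul(3, -6)) = Mul(5, -18) = -90)
Pow(Add(Add(219, Mul(-1, 102)), h), -1) = Pow(Add(Add(219, Mul(-1, 102)), -90), -1) = Pow(Add(Add(219, -102), -90), -1) = Pow(Add(117, -90), -1) = Pow(27, -1) = Rational(1, 27)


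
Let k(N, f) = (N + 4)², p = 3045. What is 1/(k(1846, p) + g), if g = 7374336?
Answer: 1/10796836 ≈ 9.2620e-8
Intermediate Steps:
k(N, f) = (4 + N)²
1/(k(1846, p) + g) = 1/((4 + 1846)² + 7374336) = 1/(1850² + 7374336) = 1/(3422500 + 7374336) = 1/10796836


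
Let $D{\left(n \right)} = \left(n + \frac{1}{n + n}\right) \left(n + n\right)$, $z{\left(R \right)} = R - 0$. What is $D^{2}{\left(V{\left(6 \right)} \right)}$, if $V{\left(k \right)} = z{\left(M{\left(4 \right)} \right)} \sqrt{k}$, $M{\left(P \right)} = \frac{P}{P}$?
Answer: $169$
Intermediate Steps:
$M{\left(P \right)} = 1$
$z{\left(R \right)} = R$ ($z{\left(R \right)} = R + 0 = R$)
$V{\left(k \right)} = \sqrt{k}$ ($V{\left(k \right)} = 1 \sqrt{k} = \sqrt{k}$)
$D{\left(n \right)} = 2 n \left(n + \frac{1}{2 n}\right)$ ($D{\left(n \right)} = \left(n + \frac{1}{2 n}\right) 2 n = 2 n \left(n + \frac{1}{2 n}\right)$)
$D^{2}{\left(V{\left(6 \right)} \right)} = \left(1 + 2 \left(\sqrt{6}\right)^{2}\right)^{2} = \left(1 + 2 \cdot 6\right)^{2} = \left(1 + 12\right)^{2} = 13^{2} = 169$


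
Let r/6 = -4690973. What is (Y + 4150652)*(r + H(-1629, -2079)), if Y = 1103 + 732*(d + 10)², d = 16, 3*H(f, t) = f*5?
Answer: -130794700438611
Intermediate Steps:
H(f, t) = 5*f/3 (H(f, t) = (f*5)/3 = (5*f)/3 = 5*f/3)
r = -28145838 (r = 6*(-4690973) = -28145838)
Y = 495935 (Y = 1103 + 732*(16 + 10)² = 1103 + 732*26² = 1103 + 732*676 = 1103 + 494832 = 495935)
(Y + 4150652)*(r + H(-1629, -2079)) = (495935 + 4150652)*(-28145838 + (5/3)*(-1629)) = 4646587*(-28145838 - 2715) = 4646587*(-28148553) = -130794700438611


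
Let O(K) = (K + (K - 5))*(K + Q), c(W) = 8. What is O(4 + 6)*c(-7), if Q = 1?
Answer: 1320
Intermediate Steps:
O(K) = (1 + K)*(-5 + 2*K) (O(K) = (K + (K - 5))*(K + 1) = (K + (-5 + K))*(1 + K) = (-5 + 2*K)*(1 + K) = (1 + K)*(-5 + 2*K))
O(4 + 6)*c(-7) = (-5 - 3*(4 + 6) + 2*(4 + 6)²)*8 = (-5 - 3*10 + 2*10²)*8 = (-5 - 30 + 2*100)*8 = (-5 - 30 + 200)*8 = 165*8 = 1320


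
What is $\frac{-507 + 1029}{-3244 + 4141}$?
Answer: $\frac{174}{299} \approx 0.58194$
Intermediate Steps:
$\frac{-507 + 1029}{-3244 + 4141} = \frac{522}{897} = 522 \cdot \frac{1}{897} = \frac{174}{299}$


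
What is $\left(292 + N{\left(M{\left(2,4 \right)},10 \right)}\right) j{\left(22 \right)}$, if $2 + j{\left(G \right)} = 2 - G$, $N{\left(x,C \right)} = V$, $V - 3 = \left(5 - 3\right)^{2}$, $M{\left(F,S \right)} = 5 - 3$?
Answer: $-6578$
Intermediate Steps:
$M{\left(F,S \right)} = 2$ ($M{\left(F,S \right)} = 5 - 3 = 2$)
$V = 7$ ($V = 3 + \left(5 - 3\right)^{2} = 3 + 2^{2} = 3 + 4 = 7$)
$N{\left(x,C \right)} = 7$
$j{\left(G \right)} = - G$ ($j{\left(G \right)} = -2 - \left(-2 + G\right) = - G$)
$\left(292 + N{\left(M{\left(2,4 \right)},10 \right)}\right) j{\left(22 \right)} = \left(292 + 7\right) \left(\left(-1\right) 22\right) = 299 \left(-22\right) = -6578$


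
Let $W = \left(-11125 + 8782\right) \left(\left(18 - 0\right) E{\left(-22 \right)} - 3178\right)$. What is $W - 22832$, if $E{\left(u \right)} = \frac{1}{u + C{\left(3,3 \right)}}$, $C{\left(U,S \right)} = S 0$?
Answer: $7425139$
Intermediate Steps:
$C{\left(U,S \right)} = 0$
$E{\left(u \right)} = \frac{1}{u}$ ($E{\left(u \right)} = \frac{1}{u + 0} = \frac{1}{u}$)
$W = 7447971$ ($W = \left(-11125 + 8782\right) \left(\frac{18 - 0}{-22} - 3178\right) = - 2343 \left(\left(18 + 0\right) \left(- \frac{1}{22}\right) - 3178\right) = - 2343 \left(18 \left(- \frac{1}{22}\right) - 3178\right) = - 2343 \left(- \frac{9}{11} - 3178\right) = \left(-2343\right) \left(- \frac{34967}{11}\right) = 7447971$)
$W - 22832 = 7447971 - 22832 = 7425139$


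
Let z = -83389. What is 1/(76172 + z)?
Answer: -1/7217 ≈ -0.00013856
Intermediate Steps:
1/(76172 + z) = 1/(76172 - 83389) = 1/(-7217) = -1/7217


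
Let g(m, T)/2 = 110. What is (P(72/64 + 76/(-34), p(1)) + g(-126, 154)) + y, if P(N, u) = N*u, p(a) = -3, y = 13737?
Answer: 1898605/136 ≈ 13960.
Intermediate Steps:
g(m, T) = 220 (g(m, T) = 2*110 = 220)
(P(72/64 + 76/(-34), p(1)) + g(-126, 154)) + y = ((72/64 + 76/(-34))*(-3) + 220) + 13737 = ((72*(1/64) + 76*(-1/34))*(-3) + 220) + 13737 = ((9/8 - 38/17)*(-3) + 220) + 13737 = (-151/136*(-3) + 220) + 13737 = (453/136 + 220) + 13737 = 30373/136 + 13737 = 1898605/136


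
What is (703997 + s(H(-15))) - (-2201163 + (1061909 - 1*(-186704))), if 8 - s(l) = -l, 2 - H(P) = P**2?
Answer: 1656332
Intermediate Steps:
H(P) = 2 - P**2
s(l) = 8 + l (s(l) = 8 - (-1)*l = 8 + l)
(703997 + s(H(-15))) - (-2201163 + (1061909 - 1*(-186704))) = (703997 + (8 + (2 - 1*(-15)**2))) - (-2201163 + (1061909 - 1*(-186704))) = (703997 + (8 + (2 - 1*225))) - (-2201163 + (1061909 + 186704)) = (703997 + (8 + (2 - 225))) - (-2201163 + 1248613) = (703997 + (8 - 223)) - 1*(-952550) = (703997 - 215) + 952550 = 703782 + 952550 = 1656332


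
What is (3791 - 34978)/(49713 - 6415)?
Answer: -31187/43298 ≈ -0.72029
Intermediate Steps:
(3791 - 34978)/(49713 - 6415) = -31187/43298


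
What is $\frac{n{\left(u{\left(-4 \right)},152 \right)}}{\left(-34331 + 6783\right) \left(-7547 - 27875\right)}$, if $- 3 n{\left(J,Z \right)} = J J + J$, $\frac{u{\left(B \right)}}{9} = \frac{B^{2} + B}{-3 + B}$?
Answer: $- \frac{909}{11953614386} \approx -7.6044 \cdot 10^{-8}$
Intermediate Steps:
$u{\left(B \right)} = \frac{9 \left(B + B^{2}\right)}{-3 + B}$ ($u{\left(B \right)} = 9 \frac{B^{2} + B}{-3 + B} = 9 \frac{B + B^{2}}{-3 + B} = \frac{9 \left(B + B^{2}\right)}{-3 + B}$)
$n{\left(J,Z \right)} = - \frac{J}{3} - \frac{J^{2}}{3}$ ($n{\left(J,Z \right)} = - \frac{J J + J}{3} = - \frac{J^{2} + J}{3} = - \frac{J + J^{2}}{3} = - \frac{J}{3} - \frac{J^{2}}{3}$)
$\frac{n{\left(u{\left(-4 \right)},152 \right)}}{\left(-34331 + 6783\right) \left(-7547 - 27875\right)} = \frac{\left(- \frac{1}{3}\right) 9 \left(-4\right) \frac{1}{-3 - 4} \left(1 - 4\right) \left(1 + 9 \left(-4\right) \frac{1}{-3 - 4} \left(1 - 4\right)\right)}{\left(-34331 + 6783\right) \left(-7547 - 27875\right)} = \frac{\left(- \frac{1}{3}\right) 9 \left(-4\right) \frac{1}{-7} \left(-3\right) \left(1 + 9 \left(-4\right) \frac{1}{-7} \left(-3\right)\right)}{\left(-27548\right) \left(-35422\right)} = \frac{\left(- \frac{1}{3}\right) 9 \left(-4\right) \left(- \frac{1}{7}\right) \left(-3\right) \left(1 + 9 \left(-4\right) \left(- \frac{1}{7}\right) \left(-3\right)\right)}{975805256} = \left(- \frac{1}{3}\right) \left(- \frac{108}{7}\right) \left(1 - \frac{108}{7}\right) \frac{1}{975805256} = \left(- \frac{1}{3}\right) \left(- \frac{108}{7}\right) \left(- \frac{101}{7}\right) \frac{1}{975805256} = \left(- \frac{3636}{49}\right) \frac{1}{975805256} = - \frac{909}{11953614386}$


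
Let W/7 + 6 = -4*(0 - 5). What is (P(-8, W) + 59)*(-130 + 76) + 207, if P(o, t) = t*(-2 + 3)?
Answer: -8271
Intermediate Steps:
W = 98 (W = -42 + 7*(-4*(0 - 5)) = -42 + 7*(-4*(-5)) = -42 + 7*20 = -42 + 140 = 98)
P(o, t) = t (P(o, t) = t*1 = t)
(P(-8, W) + 59)*(-130 + 76) + 207 = (98 + 59)*(-130 + 76) + 207 = 157*(-54) + 207 = -8478 + 207 = -8271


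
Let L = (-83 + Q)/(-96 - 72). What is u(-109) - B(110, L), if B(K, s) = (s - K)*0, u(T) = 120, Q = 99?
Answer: 120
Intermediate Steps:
L = -2/21 (L = (-83 + 99)/(-96 - 72) = 16/(-168) = 16*(-1/168) = -2/21 ≈ -0.095238)
B(K, s) = 0
u(-109) - B(110, L) = 120 - 1*0 = 120 + 0 = 120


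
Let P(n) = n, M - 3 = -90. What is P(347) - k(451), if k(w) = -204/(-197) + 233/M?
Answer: 5975386/17139 ≈ 348.64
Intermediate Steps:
M = -87 (M = 3 - 90 = -87)
k(w) = -28153/17139 (k(w) = -204/(-197) + 233/(-87) = -204*(-1/197) + 233*(-1/87) = 204/197 - 233/87 = -28153/17139)
P(347) - k(451) = 347 - 1*(-28153/17139) = 347 + 28153/17139 = 5975386/17139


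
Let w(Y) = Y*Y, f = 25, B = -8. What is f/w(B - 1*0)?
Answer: 25/64 ≈ 0.39063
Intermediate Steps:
w(Y) = Y**2
f/w(B - 1*0) = 25/(-8 - 1*0)**2 = 25/(-8 + 0)**2 = 25/(-8)**2 = 25/64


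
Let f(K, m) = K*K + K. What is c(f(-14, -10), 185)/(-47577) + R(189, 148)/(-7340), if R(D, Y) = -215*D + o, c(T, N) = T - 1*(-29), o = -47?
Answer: 966989387/174607590 ≈ 5.5381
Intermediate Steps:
f(K, m) = K + K² (f(K, m) = K² + K = K + K²)
c(T, N) = 29 + T (c(T, N) = T + 29 = 29 + T)
R(D, Y) = -47 - 215*D (R(D, Y) = -215*D - 47 = -47 - 215*D)
c(f(-14, -10), 185)/(-47577) + R(189, 148)/(-7340) = (29 - 14*(1 - 14))/(-47577) + (-47 - 215*189)/(-7340) = (29 - 14*(-13))*(-1/47577) + (-47 - 40635)*(-1/7340) = (29 + 182)*(-1/47577) - 40682*(-1/7340) = 211*(-1/47577) + 20341/3670 = -211/47577 + 20341/3670 = 966989387/174607590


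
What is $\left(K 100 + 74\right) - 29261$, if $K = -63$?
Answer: $-35487$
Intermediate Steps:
$\left(K 100 + 74\right) - 29261 = \left(\left(-63\right) 100 + 74\right) - 29261 = \left(-6300 + 74\right) - 29261 = -6226 - 29261 = -35487$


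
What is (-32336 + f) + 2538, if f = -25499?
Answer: -55297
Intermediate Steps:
(-32336 + f) + 2538 = (-32336 - 25499) + 2538 = -57835 + 2538 = -55297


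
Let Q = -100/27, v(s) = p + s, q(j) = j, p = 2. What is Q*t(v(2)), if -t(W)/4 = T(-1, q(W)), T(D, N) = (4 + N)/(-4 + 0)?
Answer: -800/27 ≈ -29.630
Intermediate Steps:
v(s) = 2 + s
T(D, N) = -1 - N/4 (T(D, N) = (4 + N)/(-4) = (4 + N)*(-1/4) = -1 - N/4)
t(W) = 4 + W (t(W) = -4*(-1 - W/4) = 4 + W)
Q = -100/27 (Q = -100*1/27 = -100/27 ≈ -3.7037)
Q*t(v(2)) = -100*(4 + (2 + 2))/27 = -100*(4 + 4)/27 = -100/27*8 = -800/27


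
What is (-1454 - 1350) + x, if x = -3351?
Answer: -6155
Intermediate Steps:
(-1454 - 1350) + x = (-1454 - 1350) - 3351 = -2804 - 3351 = -6155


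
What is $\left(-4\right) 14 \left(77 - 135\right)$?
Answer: $3248$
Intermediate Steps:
$\left(-4\right) 14 \left(77 - 135\right) = \left(-56\right) \left(-58\right) = 3248$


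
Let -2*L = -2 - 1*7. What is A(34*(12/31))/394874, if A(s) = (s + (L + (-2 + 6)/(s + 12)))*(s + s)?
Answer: 14650396/12332902205 ≈ 0.0011879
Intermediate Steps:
L = 9/2 (L = -(-2 - 1*7)/2 = -(-2 - 7)/2 = -½*(-9) = 9/2 ≈ 4.5000)
A(s) = 2*s*(9/2 + s + 4/(12 + s)) (A(s) = (s + (9/2 + (-2 + 6)/(s + 12)))*(s + s) = (s + (9/2 + 4/(12 + s)))*(2*s) = (9/2 + s + 4/(12 + s))*(2*s) = 2*s*(9/2 + s + 4/(12 + s)))
A(34*(12/31))/394874 = ((34*(12/31))*(116 + 2*(34*(12/31))² + 33*(34*(12/31)))/(12 + 34*(12/31)))/394874 = ((34*(12*(1/31)))*(116 + 2*(34*(12*(1/31)))² + 33*(34*(12*(1/31))))/(12 + 34*(12*(1/31))))*(1/394874) = ((34*(12/31))*(116 + 2*(34*(12/31))² + 33*(34*(12/31)))/(12 + 34*(12/31)))*(1/394874) = (408*(116 + 2*(408/31)² + 33*(408/31))/(31*(12 + 408/31)))*(1/394874) = (408*(116 + 2*(166464/961) + 13464/31)/(31*(780/31)))*(1/394874) = ((408/31)*(31/780)*(116 + 332928/961 + 13464/31))*(1/394874) = ((408/31)*(31/780)*(861788/961))*(1/394874) = (29300792/62465)*(1/394874) = 14650396/12332902205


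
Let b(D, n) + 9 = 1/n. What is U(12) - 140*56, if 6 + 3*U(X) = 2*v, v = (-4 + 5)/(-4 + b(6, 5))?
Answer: -752837/96 ≈ -7842.1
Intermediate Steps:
b(D, n) = -9 + 1/n
v = -5/64 (v = (-4 + 5)/(-4 + (-9 + 1/5)) = 1/(-4 + (-9 + ⅕)) = 1/(-4 - 44/5) = 1/(-64/5) = 1*(-5/64) = -5/64 ≈ -0.078125)
U(X) = -197/96 (U(X) = -2 + (2*(-5/64))/3 = -2 + (⅓)*(-5/32) = -2 - 5/96 = -197/96)
U(12) - 140*56 = -197/96 - 140*56 = -197/96 - 7840 = -752837/96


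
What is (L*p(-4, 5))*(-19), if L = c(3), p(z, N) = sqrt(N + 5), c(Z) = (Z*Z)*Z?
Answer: -513*sqrt(10) ≈ -1622.2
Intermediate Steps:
c(Z) = Z**3 (c(Z) = Z**2*Z = Z**3)
p(z, N) = sqrt(5 + N)
L = 27 (L = 3**3 = 27)
(L*p(-4, 5))*(-19) = (27*sqrt(5 + 5))*(-19) = (27*sqrt(10))*(-19) = -513*sqrt(10)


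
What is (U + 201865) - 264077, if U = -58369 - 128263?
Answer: -248844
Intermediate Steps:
U = -186632
(U + 201865) - 264077 = (-186632 + 201865) - 264077 = 15233 - 264077 = -248844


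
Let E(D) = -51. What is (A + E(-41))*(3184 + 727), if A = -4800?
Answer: -18972261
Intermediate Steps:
(A + E(-41))*(3184 + 727) = (-4800 - 51)*(3184 + 727) = -4851*3911 = -18972261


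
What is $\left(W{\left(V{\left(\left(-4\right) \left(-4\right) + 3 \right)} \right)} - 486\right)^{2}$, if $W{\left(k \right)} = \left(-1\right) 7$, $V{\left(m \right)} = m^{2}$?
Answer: $243049$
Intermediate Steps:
$W{\left(k \right)} = -7$
$\left(W{\left(V{\left(\left(-4\right) \left(-4\right) + 3 \right)} \right)} - 486\right)^{2} = \left(-7 - 486\right)^{2} = \left(-493\right)^{2} = 243049$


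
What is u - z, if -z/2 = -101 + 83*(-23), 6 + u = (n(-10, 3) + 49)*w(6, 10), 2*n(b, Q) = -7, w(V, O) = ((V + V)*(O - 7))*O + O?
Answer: 12809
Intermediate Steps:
w(V, O) = O + 2*O*V*(-7 + O) (w(V, O) = ((2*V)*(-7 + O))*O + O = (2*V*(-7 + O))*O + O = 2*O*V*(-7 + O) + O = O + 2*O*V*(-7 + O))
n(b, Q) = -7/2 (n(b, Q) = (½)*(-7) = -7/2)
u = 16829 (u = -6 + (-7/2 + 49)*(10*(1 - 14*6 + 2*10*6)) = -6 + 91*(10*(1 - 84 + 120))/2 = -6 + 91*(10*37)/2 = -6 + (91/2)*370 = -6 + 16835 = 16829)
z = 4020 (z = -2*(-101 + 83*(-23)) = -2*(-101 - 1909) = -2*(-2010) = 4020)
u - z = 16829 - 1*4020 = 16829 - 4020 = 12809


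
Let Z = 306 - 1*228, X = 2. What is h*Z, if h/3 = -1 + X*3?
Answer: 1170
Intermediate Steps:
Z = 78 (Z = 306 - 228 = 78)
h = 15 (h = 3*(-1 + 2*3) = 3*(-1 + 6) = 3*5 = 15)
h*Z = 15*78 = 1170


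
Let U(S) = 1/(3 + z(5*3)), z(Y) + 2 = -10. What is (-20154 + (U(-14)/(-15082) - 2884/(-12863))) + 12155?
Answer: -13965845672851/1745997894 ≈ -7998.8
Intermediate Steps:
z(Y) = -12 (z(Y) = -2 - 10 = -12)
U(S) = -1/9 (U(S) = 1/(3 - 12) = 1/(-9) = -1/9)
(-20154 + (U(-14)/(-15082) - 2884/(-12863))) + 12155 = (-20154 + (-1/9/(-15082) - 2884/(-12863))) + 12155 = (-20154 + (-1/9*(-1/15082) - 2884*(-1/12863))) + 12155 = (-20154 + (1/135738 + 2884/12863)) + 12155 = (-20154 + 391481255/1745997894) + 12155 = -35188450074421/1745997894 + 12155 = -13965845672851/1745997894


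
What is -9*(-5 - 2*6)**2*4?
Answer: -10404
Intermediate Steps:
-9*(-5 - 2*6)**2*4 = -9*(-5 - 12)**2*4 = -9*(-17)**2*4 = -9*289*4 = -2601*4 = -10404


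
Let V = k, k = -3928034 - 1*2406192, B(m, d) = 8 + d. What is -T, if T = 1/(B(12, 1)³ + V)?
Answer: 1/6333497 ≈ 1.5789e-7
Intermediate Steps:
k = -6334226 (k = -3928034 - 2406192 = -6334226)
V = -6334226
T = -1/6333497 (T = 1/((8 + 1)³ - 6334226) = 1/(9³ - 6334226) = 1/(729 - 6334226) = 1/(-6333497) = -1/6333497 ≈ -1.5789e-7)
-T = -1*(-1/6333497) = 1/6333497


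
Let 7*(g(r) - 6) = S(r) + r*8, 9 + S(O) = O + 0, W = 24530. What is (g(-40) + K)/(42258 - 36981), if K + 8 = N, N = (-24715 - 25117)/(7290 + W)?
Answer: -1044657/97949915 ≈ -0.010665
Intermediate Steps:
S(O) = -9 + O (S(O) = -9 + (O + 0) = -9 + O)
N = -12458/7955 (N = (-24715 - 25117)/(7290 + 24530) = -49832/31820 = -49832*1/31820 = -12458/7955 ≈ -1.5661)
K = -76098/7955 (K = -8 - 12458/7955 = -76098/7955 ≈ -9.5661)
g(r) = 33/7 + 9*r/7 (g(r) = 6 + ((-9 + r) + r*8)/7 = 6 + ((-9 + r) + 8*r)/7 = 6 + (-9 + 9*r)/7 = 6 + (-9/7 + 9*r/7) = 33/7 + 9*r/7)
(g(-40) + K)/(42258 - 36981) = ((33/7 + (9/7)*(-40)) - 76098/7955)/(42258 - 36981) = ((33/7 - 360/7) - 76098/7955)/5277 = (-327/7 - 76098/7955)*(1/5277) = -3133971/55685*1/5277 = -1044657/97949915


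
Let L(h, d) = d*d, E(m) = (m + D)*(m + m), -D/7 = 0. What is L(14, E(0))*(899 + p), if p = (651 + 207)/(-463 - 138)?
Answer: 0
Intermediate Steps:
D = 0 (D = -7*0 = 0)
E(m) = 2*m**2 (E(m) = (m + 0)*(m + m) = m*(2*m) = 2*m**2)
L(h, d) = d**2
p = -858/601 (p = 858/(-601) = 858*(-1/601) = -858/601 ≈ -1.4276)
L(14, E(0))*(899 + p) = (2*0**2)**2*(899 - 858/601) = (2*0)**2*(539441/601) = 0**2*(539441/601) = 0*(539441/601) = 0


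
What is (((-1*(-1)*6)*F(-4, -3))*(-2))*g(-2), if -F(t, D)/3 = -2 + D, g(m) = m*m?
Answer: -720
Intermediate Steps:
g(m) = m**2
F(t, D) = 6 - 3*D (F(t, D) = -3*(-2 + D) = 6 - 3*D)
(((-1*(-1)*6)*F(-4, -3))*(-2))*g(-2) = (((-1*(-1)*6)*(6 - 3*(-3)))*(-2))*(-2)**2 = (((1*6)*(6 + 9))*(-2))*4 = ((6*15)*(-2))*4 = (90*(-2))*4 = -180*4 = -720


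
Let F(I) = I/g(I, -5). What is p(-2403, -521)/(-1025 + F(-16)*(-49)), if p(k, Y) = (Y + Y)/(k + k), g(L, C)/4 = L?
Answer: -2084/9970047 ≈ -0.00020903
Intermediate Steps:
g(L, C) = 4*L
p(k, Y) = Y/k (p(k, Y) = (2*Y)/((2*k)) = (2*Y)*(1/(2*k)) = Y/k)
F(I) = 1/4 (F(I) = I/((4*I)) = I*(1/(4*I)) = 1/4)
p(-2403, -521)/(-1025 + F(-16)*(-49)) = (-521/(-2403))/(-1025 + (1/4)*(-49)) = (-521*(-1/2403))/(-1025 - 49/4) = 521/(2403*(-4149/4)) = (521/2403)*(-4/4149) = -2084/9970047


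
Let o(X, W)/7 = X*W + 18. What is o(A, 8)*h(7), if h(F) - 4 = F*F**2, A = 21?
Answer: 451794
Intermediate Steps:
o(X, W) = 126 + 7*W*X (o(X, W) = 7*(X*W + 18) = 7*(W*X + 18) = 7*(18 + W*X) = 126 + 7*W*X)
h(F) = 4 + F**3 (h(F) = 4 + F*F**2 = 4 + F**3)
o(A, 8)*h(7) = (126 + 7*8*21)*(4 + 7**3) = (126 + 1176)*(4 + 343) = 1302*347 = 451794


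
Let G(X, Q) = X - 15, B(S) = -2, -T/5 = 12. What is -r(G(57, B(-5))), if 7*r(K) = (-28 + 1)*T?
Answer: -1620/7 ≈ -231.43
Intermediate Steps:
T = -60 (T = -5*12 = -60)
G(X, Q) = -15 + X
r(K) = 1620/7 (r(K) = ((-28 + 1)*(-60))/7 = (-27*(-60))/7 = (⅐)*1620 = 1620/7)
-r(G(57, B(-5))) = -1*1620/7 = -1620/7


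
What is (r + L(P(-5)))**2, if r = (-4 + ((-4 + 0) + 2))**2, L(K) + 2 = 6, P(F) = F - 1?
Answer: 1600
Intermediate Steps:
P(F) = -1 + F
L(K) = 4 (L(K) = -2 + 6 = 4)
r = 36 (r = (-4 + (-4 + 2))**2 = (-4 - 2)**2 = (-6)**2 = 36)
(r + L(P(-5)))**2 = (36 + 4)**2 = 40**2 = 1600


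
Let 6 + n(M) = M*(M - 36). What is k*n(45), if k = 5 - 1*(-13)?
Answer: 7182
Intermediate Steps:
k = 18 (k = 5 + 13 = 18)
n(M) = -6 + M*(-36 + M) (n(M) = -6 + M*(M - 36) = -6 + M*(-36 + M))
k*n(45) = 18*(-6 + 45² - 36*45) = 18*(-6 + 2025 - 1620) = 18*399 = 7182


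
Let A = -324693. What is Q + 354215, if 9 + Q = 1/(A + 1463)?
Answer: 114490005379/323230 ≈ 3.5421e+5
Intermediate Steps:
Q = -2909071/323230 (Q = -9 + 1/(-324693 + 1463) = -9 + 1/(-323230) = -9 - 1/323230 = -2909071/323230 ≈ -9.0000)
Q + 354215 = -2909071/323230 + 354215 = 114490005379/323230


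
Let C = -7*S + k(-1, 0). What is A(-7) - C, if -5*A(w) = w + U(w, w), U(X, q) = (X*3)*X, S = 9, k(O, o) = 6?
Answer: 29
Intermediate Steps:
U(X, q) = 3*X² (U(X, q) = (3*X)*X = 3*X²)
C = -57 (C = -7*9 + 6 = -63 + 6 = -57)
A(w) = -3*w²/5 - w/5 (A(w) = -(w + 3*w²)/5 = -3*w²/5 - w/5)
A(-7) - C = (⅕)*(-7)*(-1 - 3*(-7)) - 1*(-57) = (⅕)*(-7)*(-1 + 21) + 57 = (⅕)*(-7)*20 + 57 = -28 + 57 = 29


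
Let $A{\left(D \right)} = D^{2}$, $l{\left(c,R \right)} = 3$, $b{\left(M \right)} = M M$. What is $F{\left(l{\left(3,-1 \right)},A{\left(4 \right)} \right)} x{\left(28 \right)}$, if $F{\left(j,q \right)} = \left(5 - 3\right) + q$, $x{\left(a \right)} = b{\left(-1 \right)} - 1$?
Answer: $0$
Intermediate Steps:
$b{\left(M \right)} = M^{2}$
$x{\left(a \right)} = 0$ ($x{\left(a \right)} = \left(-1\right)^{2} - 1 = 1 - 1 = 0$)
$F{\left(j,q \right)} = 2 + q$
$F{\left(l{\left(3,-1 \right)},A{\left(4 \right)} \right)} x{\left(28 \right)} = \left(2 + 4^{2}\right) 0 = \left(2 + 16\right) 0 = 18 \cdot 0 = 0$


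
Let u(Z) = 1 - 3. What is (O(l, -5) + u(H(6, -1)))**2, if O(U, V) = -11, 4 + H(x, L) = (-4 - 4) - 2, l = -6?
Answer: 169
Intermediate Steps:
H(x, L) = -14 (H(x, L) = -4 + ((-4 - 4) - 2) = -4 + (-8 - 2) = -4 - 10 = -14)
u(Z) = -2
(O(l, -5) + u(H(6, -1)))**2 = (-11 - 2)**2 = (-13)**2 = 169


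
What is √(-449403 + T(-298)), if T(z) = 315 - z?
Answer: I*√448790 ≈ 669.92*I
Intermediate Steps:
√(-449403 + T(-298)) = √(-449403 + (315 - 1*(-298))) = √(-449403 + (315 + 298)) = √(-449403 + 613) = √(-448790) = I*√448790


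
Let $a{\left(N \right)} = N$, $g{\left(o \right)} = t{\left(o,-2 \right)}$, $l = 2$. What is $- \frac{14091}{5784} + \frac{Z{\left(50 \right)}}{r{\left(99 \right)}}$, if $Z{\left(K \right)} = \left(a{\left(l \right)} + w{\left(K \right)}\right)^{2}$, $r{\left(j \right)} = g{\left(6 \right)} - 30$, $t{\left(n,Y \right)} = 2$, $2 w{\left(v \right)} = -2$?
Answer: $- \frac{33361}{13496} \approx -2.4719$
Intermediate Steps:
$w{\left(v \right)} = -1$ ($w{\left(v \right)} = \frac{1}{2} \left(-2\right) = -1$)
$g{\left(o \right)} = 2$
$r{\left(j \right)} = -28$ ($r{\left(j \right)} = 2 - 30 = -28$)
$Z{\left(K \right)} = 1$ ($Z{\left(K \right)} = \left(2 - 1\right)^{2} = 1^{2} = 1$)
$- \frac{14091}{5784} + \frac{Z{\left(50 \right)}}{r{\left(99 \right)}} = - \frac{14091}{5784} + 1 \frac{1}{-28} = \left(-14091\right) \frac{1}{5784} + 1 \left(- \frac{1}{28}\right) = - \frac{4697}{1928} - \frac{1}{28} = - \frac{33361}{13496}$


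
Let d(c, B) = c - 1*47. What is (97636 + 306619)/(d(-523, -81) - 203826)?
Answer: -404255/204396 ≈ -1.9778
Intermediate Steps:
d(c, B) = -47 + c (d(c, B) = c - 47 = -47 + c)
(97636 + 306619)/(d(-523, -81) - 203826) = (97636 + 306619)/((-47 - 523) - 203826) = 404255/(-570 - 203826) = 404255/(-204396) = 404255*(-1/204396) = -404255/204396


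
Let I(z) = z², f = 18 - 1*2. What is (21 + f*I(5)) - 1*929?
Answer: -508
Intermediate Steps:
f = 16 (f = 18 - 2 = 16)
(21 + f*I(5)) - 1*929 = (21 + 16*5²) - 1*929 = (21 + 16*25) - 929 = (21 + 400) - 929 = 421 - 929 = -508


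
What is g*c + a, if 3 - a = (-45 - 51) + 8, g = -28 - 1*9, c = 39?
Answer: -1352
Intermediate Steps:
g = -37 (g = -28 - 9 = -37)
a = 91 (a = 3 - ((-45 - 51) + 8) = 3 - (-96 + 8) = 3 - 1*(-88) = 3 + 88 = 91)
g*c + a = -37*39 + 91 = -1443 + 91 = -1352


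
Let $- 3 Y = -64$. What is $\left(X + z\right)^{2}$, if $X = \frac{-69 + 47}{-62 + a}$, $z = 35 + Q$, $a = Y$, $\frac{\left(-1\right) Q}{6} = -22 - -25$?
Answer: $\frac{1144900}{3721} \approx 307.69$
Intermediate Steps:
$Q = -18$ ($Q = - 6 \left(-22 - -25\right) = - 6 \left(-22 + 25\right) = \left(-6\right) 3 = -18$)
$Y = \frac{64}{3}$ ($Y = \left(- \frac{1}{3}\right) \left(-64\right) = \frac{64}{3} \approx 21.333$)
$a = \frac{64}{3} \approx 21.333$
$z = 17$ ($z = 35 - 18 = 17$)
$X = \frac{33}{61}$ ($X = \frac{-69 + 47}{-62 + \frac{64}{3}} = - \frac{22}{- \frac{122}{3}} = \left(-22\right) \left(- \frac{3}{122}\right) = \frac{33}{61} \approx 0.54098$)
$\left(X + z\right)^{2} = \left(\frac{33}{61} + 17\right)^{2} = \left(\frac{1070}{61}\right)^{2} = \frac{1144900}{3721}$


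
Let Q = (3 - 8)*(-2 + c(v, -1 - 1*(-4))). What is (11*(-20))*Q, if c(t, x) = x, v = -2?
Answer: 1100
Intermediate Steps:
Q = -5 (Q = (3 - 8)*(-2 + (-1 - 1*(-4))) = -5*(-2 + (-1 + 4)) = -5*(-2 + 3) = -5*1 = -5)
(11*(-20))*Q = (11*(-20))*(-5) = -220*(-5) = 1100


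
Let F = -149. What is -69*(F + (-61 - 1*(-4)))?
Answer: 14214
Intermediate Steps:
-69*(F + (-61 - 1*(-4))) = -69*(-149 + (-61 - 1*(-4))) = -69*(-149 + (-61 + 4)) = -69*(-149 - 57) = -69*(-206) = 14214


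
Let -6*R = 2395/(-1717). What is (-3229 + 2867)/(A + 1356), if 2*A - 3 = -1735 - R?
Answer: -7458648/10093565 ≈ -0.73895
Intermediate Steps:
R = 2395/10302 (R = -2395/(6*(-1717)) = -2395*(-1)/(6*1717) = -⅙*(-2395/1717) = 2395/10302 ≈ 0.23248)
A = -17845459/20604 (A = 3/2 + (-1735 - 1*2395/10302)/2 = 3/2 + (-1735 - 2395/10302)/2 = 3/2 + (½)*(-17876365/10302) = 3/2 - 17876365/20604 = -17845459/20604 ≈ -866.12)
(-3229 + 2867)/(A + 1356) = (-3229 + 2867)/(-17845459/20604 + 1356) = -362/10093565/20604 = -362*20604/10093565 = -7458648/10093565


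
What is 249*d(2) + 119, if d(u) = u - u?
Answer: 119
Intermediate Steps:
d(u) = 0
249*d(2) + 119 = 249*0 + 119 = 0 + 119 = 119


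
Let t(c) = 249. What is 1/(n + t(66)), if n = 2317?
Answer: 1/2566 ≈ 0.00038971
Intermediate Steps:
1/(n + t(66)) = 1/(2317 + 249) = 1/2566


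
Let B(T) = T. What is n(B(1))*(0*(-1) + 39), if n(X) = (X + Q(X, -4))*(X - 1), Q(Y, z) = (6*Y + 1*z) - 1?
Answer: 0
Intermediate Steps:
Q(Y, z) = -1 + z + 6*Y (Q(Y, z) = (6*Y + z) - 1 = (z + 6*Y) - 1 = -1 + z + 6*Y)
n(X) = (-1 + X)*(-5 + 7*X) (n(X) = (X + (-1 - 4 + 6*X))*(X - 1) = (X + (-5 + 6*X))*(-1 + X) = (-5 + 7*X)*(-1 + X) = (-1 + X)*(-5 + 7*X))
n(B(1))*(0*(-1) + 39) = (5 - 12*1 + 7*1²)*(0*(-1) + 39) = (5 - 12 + 7*1)*(0 + 39) = (5 - 12 + 7)*39 = 0*39 = 0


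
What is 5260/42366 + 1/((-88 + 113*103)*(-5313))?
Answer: 779730901/6280244047 ≈ 0.12416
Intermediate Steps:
5260/42366 + 1/((-88 + 113*103)*(-5313)) = 5260*(1/42366) - 1/5313/(-88 + 11639) = 2630/21183 - 1/5313/11551 = 2630/21183 + (1/11551)*(-1/5313) = 2630/21183 - 1/61370463 = 779730901/6280244047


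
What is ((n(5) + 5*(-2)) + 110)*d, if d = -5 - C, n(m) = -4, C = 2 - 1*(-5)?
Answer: -1152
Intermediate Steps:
C = 7 (C = 2 + 5 = 7)
d = -12 (d = -5 - 1*7 = -5 - 7 = -12)
((n(5) + 5*(-2)) + 110)*d = ((-4 + 5*(-2)) + 110)*(-12) = ((-4 - 10) + 110)*(-12) = (-14 + 110)*(-12) = 96*(-12) = -1152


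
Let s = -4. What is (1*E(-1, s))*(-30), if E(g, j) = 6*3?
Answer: -540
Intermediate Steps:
E(g, j) = 18
(1*E(-1, s))*(-30) = (1*18)*(-30) = 18*(-30) = -540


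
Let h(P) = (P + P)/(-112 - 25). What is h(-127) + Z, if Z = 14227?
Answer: 1949353/137 ≈ 14229.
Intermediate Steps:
h(P) = -2*P/137 (h(P) = (2*P)/(-137) = (2*P)*(-1/137) = -2*P/137)
h(-127) + Z = -2/137*(-127) + 14227 = 254/137 + 14227 = 1949353/137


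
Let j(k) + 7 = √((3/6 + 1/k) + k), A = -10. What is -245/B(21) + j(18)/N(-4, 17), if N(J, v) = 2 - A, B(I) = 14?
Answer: -217/12 + √167/36 ≈ -17.724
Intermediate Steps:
j(k) = -7 + √(½ + k + 1/k) (j(k) = -7 + √((3/6 + 1/k) + k) = -7 + √((3*(⅙) + 1/k) + k) = -7 + √((½ + 1/k) + k) = -7 + √(½ + k + 1/k))
N(J, v) = 12 (N(J, v) = 2 - 1*(-10) = 2 + 10 = 12)
-245/B(21) + j(18)/N(-4, 17) = -245/14 + (-7 + √(2 + 4*18 + 4/18)/2)/12 = -245*1/14 + (-7 + √(2 + 72 + 4*(1/18))/2)*(1/12) = -35/2 + (-7 + √(2 + 72 + 2/9)/2)*(1/12) = -35/2 + (-7 + √(668/9)/2)*(1/12) = -35/2 + (-7 + (2*√167/3)/2)*(1/12) = -35/2 + (-7 + √167/3)*(1/12) = -35/2 + (-7/12 + √167/36) = -217/12 + √167/36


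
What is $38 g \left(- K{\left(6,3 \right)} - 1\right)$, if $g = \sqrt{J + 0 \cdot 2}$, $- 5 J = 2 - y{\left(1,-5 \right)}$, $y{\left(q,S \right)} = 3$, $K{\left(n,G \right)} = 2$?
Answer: $- \frac{114 \sqrt{5}}{5} \approx -50.982$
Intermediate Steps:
$J = \frac{1}{5}$ ($J = - \frac{2 - 3}{5} = \left(- \frac{1}{5}\right) \left(-1\right) = \frac{1}{5} \approx 0.2$)
$g = \frac{\sqrt{5}}{5}$ ($g = \sqrt{\frac{1}{5} + 0 \cdot 2} = \sqrt{\frac{1}{5} + 0} = \sqrt{\frac{1}{5}} = \frac{\sqrt{5}}{5} \approx 0.44721$)
$38 g \left(- K{\left(6,3 \right)} - 1\right) = 38 \frac{\sqrt{5}}{5} \left(\left(-1\right) 2 - 1\right) = \frac{38 \sqrt{5}}{5} \left(-2 - 1\right) = \frac{38 \sqrt{5}}{5} \left(-3\right) = - \frac{114 \sqrt{5}}{5}$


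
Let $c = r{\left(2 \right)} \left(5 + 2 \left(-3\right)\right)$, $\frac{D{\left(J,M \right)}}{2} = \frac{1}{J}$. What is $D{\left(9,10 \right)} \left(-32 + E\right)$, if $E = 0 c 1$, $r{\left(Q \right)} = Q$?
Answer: $- \frac{64}{9} \approx -7.1111$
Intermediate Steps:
$D{\left(J,M \right)} = \frac{2}{J}$
$c = -2$ ($c = 2 \left(5 + 2 \left(-3\right)\right) = 2 \left(5 - 6\right) = 2 \left(-1\right) = -2$)
$E = 0$ ($E = 0 \left(-2\right) 1 = 0 \cdot 1 = 0$)
$D{\left(9,10 \right)} \left(-32 + E\right) = \frac{2}{9} \left(-32 + 0\right) = 2 \cdot \frac{1}{9} \left(-32\right) = \frac{2}{9} \left(-32\right) = - \frac{64}{9}$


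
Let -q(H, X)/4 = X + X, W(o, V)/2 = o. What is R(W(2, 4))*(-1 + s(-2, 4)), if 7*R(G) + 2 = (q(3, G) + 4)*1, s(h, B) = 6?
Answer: -150/7 ≈ -21.429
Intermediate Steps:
W(o, V) = 2*o
q(H, X) = -8*X (q(H, X) = -4*(X + X) = -8*X)
R(G) = 2/7 - 8*G/7 (R(G) = -2/7 + ((-8*G + 4)*1)/7 = -2/7 + ((4 - 8*G)*1)/7 = -2/7 + (4 - 8*G)/7 = -2/7 + (4/7 - 8*G/7) = 2/7 - 8*G/7)
R(W(2, 4))*(-1 + s(-2, 4)) = (2/7 - 16*2/7)*(-1 + 6) = (2/7 - 8/7*4)*5 = (2/7 - 32/7)*5 = -30/7*5 = -150/7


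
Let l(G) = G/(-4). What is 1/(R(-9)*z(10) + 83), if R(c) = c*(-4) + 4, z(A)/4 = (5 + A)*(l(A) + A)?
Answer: 1/18083 ≈ 5.5301e-5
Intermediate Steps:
l(G) = -G/4 (l(G) = G*(-1/4) = -G/4)
z(A) = 3*A*(5 + A) (z(A) = 4*((5 + A)*(-A/4 + A)) = 4*((5 + A)*(3*A/4)) = 4*(3*A*(5 + A)/4) = 3*A*(5 + A))
R(c) = 4 - 4*c (R(c) = -4*c + 4 = 4 - 4*c)
1/(R(-9)*z(10) + 83) = 1/((4 - 4*(-9))*(3*10*(5 + 10)) + 83) = 1/((4 + 36)*(3*10*15) + 83) = 1/(40*450 + 83) = 1/(18000 + 83) = 1/18083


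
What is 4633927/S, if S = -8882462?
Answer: -4633927/8882462 ≈ -0.52169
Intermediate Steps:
4633927/S = 4633927/(-8882462) = 4633927*(-1/8882462) = -4633927/8882462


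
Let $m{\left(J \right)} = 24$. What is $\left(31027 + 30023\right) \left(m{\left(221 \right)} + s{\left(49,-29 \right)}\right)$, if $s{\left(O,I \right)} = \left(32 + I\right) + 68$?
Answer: $5799750$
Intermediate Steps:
$s{\left(O,I \right)} = 100 + I$
$\left(31027 + 30023\right) \left(m{\left(221 \right)} + s{\left(49,-29 \right)}\right) = \left(31027 + 30023\right) \left(24 + \left(100 - 29\right)\right) = 61050 \left(24 + 71\right) = 61050 \cdot 95 = 5799750$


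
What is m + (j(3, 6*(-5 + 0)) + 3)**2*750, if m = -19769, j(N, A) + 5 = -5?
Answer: 16981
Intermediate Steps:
j(N, A) = -10 (j(N, A) = -5 - 5 = -10)
m + (j(3, 6*(-5 + 0)) + 3)**2*750 = -19769 + (-10 + 3)**2*750 = -19769 + (-7)**2*750 = -19769 + 49*750 = -19769 + 36750 = 16981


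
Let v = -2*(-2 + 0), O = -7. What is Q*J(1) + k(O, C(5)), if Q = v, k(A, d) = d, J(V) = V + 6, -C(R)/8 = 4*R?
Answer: -132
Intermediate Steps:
C(R) = -32*R
J(V) = 6 + V
v = 4 (v = -2*(-2) = 4)
Q = 4
Q*J(1) + k(O, C(5)) = 4*(6 + 1) - 32*5 = 4*7 - 160 = 28 - 160 = -132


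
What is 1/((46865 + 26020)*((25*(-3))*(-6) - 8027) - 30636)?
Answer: -1/552280281 ≈ -1.8107e-9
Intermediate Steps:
1/((46865 + 26020)*((25*(-3))*(-6) - 8027) - 30636) = 1/(72885*(-75*(-6) - 8027) - 30636) = 1/(72885*(450 - 8027) - 30636) = 1/(72885*(-7577) - 30636) = 1/(-552249645 - 30636) = 1/(-552280281) = -1/552280281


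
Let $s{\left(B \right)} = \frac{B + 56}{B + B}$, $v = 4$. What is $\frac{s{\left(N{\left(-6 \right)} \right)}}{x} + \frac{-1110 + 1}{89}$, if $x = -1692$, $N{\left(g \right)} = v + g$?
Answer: $- \frac{416717}{33464} \approx -12.453$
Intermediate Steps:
$N{\left(g \right)} = 4 + g$
$s{\left(B \right)} = \frac{56 + B}{2 B}$
$\frac{s{\left(N{\left(-6 \right)} \right)}}{x} + \frac{-1110 + 1}{89} = \frac{\frac{1}{2} \frac{1}{4 - 6} \left(56 + \left(4 - 6\right)\right)}{-1692} + \frac{-1110 + 1}{89} = \frac{56 - 2}{2 \left(-2\right)} \left(- \frac{1}{1692}\right) - \frac{1109}{89} = \frac{1}{2} \left(- \frac{1}{2}\right) 54 \left(- \frac{1}{1692}\right) - \frac{1109}{89} = \left(- \frac{27}{2}\right) \left(- \frac{1}{1692}\right) - \frac{1109}{89} = \frac{3}{376} - \frac{1109}{89} = - \frac{416717}{33464}$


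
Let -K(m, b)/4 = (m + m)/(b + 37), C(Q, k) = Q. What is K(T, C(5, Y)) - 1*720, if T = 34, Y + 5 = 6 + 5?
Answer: -15256/21 ≈ -726.48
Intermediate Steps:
Y = 6 (Y = -5 + (6 + 5) = -5 + 11 = 6)
K(m, b) = -8*m/(37 + b) (K(m, b) = -4*(m + m)/(b + 37) = -4*2*m/(37 + b) = -8*m/(37 + b))
K(T, C(5, Y)) - 1*720 = -8*34/(37 + 5) - 1*720 = -8*34/42 - 720 = -8*34*1/42 - 720 = -136/21 - 720 = -15256/21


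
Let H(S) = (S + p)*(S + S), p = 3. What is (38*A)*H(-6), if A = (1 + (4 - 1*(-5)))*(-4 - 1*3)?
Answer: -95760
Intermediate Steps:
H(S) = 2*S*(3 + S) (H(S) = (S + 3)*(S + S) = (3 + S)*(2*S) = 2*S*(3 + S))
A = -70 (A = (1 + (4 + 5))*(-4 - 3) = (1 + 9)*(-7) = 10*(-7) = -70)
(38*A)*H(-6) = (38*(-70))*(2*(-6)*(3 - 6)) = -5320*(-6)*(-3) = -2660*36 = -95760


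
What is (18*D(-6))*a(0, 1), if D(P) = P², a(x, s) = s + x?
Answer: 648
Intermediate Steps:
(18*D(-6))*a(0, 1) = (18*(-6)²)*(1 + 0) = (18*36)*1 = 648*1 = 648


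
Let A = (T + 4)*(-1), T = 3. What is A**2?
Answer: 49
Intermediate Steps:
A = -7 (A = (3 + 4)*(-1) = 7*(-1) = -7)
A**2 = (-7)**2 = 49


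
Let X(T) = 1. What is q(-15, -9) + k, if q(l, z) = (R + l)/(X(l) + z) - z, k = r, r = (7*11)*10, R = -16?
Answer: 6263/8 ≈ 782.88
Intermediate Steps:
r = 770 (r = 77*10 = 770)
k = 770
q(l, z) = -z + (-16 + l)/(1 + z) (q(l, z) = (-16 + l)/(1 + z) - z = -z + (-16 + l)/(1 + z))
q(-15, -9) + k = (-16 - 15 - 1*(-9) - 1*(-9)²)/(1 - 9) + 770 = (-16 - 15 + 9 - 1*81)/(-8) + 770 = -(-16 - 15 + 9 - 81)/8 + 770 = -⅛*(-103) + 770 = 103/8 + 770 = 6263/8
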